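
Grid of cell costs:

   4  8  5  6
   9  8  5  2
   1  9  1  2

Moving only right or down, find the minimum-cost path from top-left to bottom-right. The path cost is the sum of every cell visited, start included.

25

Best path: (0,0) → (0,1) → (0,2) → (1,2) → (2,2) → (2,3)
Cost: 4 + 8 + 5 + 5 + 1 + 2 = 25
For comparison, the top-then-right route costs 27.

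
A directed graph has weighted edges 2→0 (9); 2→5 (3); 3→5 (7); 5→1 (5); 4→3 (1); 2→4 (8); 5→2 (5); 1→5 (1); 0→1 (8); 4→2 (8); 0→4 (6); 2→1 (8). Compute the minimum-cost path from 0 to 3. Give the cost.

7

Routes from 0 to 3:
0 → 4 → 3: 6 + 1 = 7
0 → 1 → 5 → 2 → 4 → 3: 8 + 1 + 5 + 8 + 1 = 23
Shortest: 7.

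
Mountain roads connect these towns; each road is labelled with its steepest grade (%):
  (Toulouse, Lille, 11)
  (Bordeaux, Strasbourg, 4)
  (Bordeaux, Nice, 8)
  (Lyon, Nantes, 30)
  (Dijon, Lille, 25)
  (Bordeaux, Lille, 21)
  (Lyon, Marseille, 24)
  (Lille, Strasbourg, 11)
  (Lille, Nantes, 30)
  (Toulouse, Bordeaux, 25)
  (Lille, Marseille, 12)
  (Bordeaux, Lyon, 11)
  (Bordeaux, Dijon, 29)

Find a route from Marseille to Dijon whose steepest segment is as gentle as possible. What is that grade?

25

Comparing a few candidate routes:
Marseille-Lille-Dijon: max(12, 25) = 25
Marseille-Lyon-Bordeaux-Toulouse-Lille-Dijon: max(24, 11, 25, 11, 25) = 25
Marseille-Lyon-Bordeaux-Lille-Dijon: max(24, 11, 21, 25) = 25
Marseille-Lyon-Bordeaux-Strasbourg-Lille-Dijon: max(24, 11, 4, 11, 25) = 25
Smallest bottleneck: 25%.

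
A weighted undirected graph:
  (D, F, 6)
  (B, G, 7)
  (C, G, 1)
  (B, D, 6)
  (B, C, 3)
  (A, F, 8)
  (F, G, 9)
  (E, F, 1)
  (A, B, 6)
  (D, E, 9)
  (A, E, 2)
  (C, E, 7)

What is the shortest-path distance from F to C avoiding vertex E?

10

Some routes from F to C avoiding E:
F→D→B→C: 6 + 6 + 3 = 15
F→A→B→C: 8 + 6 + 3 = 17
F→G→C: 9 + 1 = 10
Best route has total 10.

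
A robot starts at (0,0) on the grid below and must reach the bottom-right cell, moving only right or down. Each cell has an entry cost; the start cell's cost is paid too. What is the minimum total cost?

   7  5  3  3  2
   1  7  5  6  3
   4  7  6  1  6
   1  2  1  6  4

Path [0,0] → [1,0] → [2,0] → [3,0] → [3,1] → [3,2] → [3,3] → [3,4]: 7 + 1 + 4 + 1 + 2 + 1 + 6 + 4 = 26.

26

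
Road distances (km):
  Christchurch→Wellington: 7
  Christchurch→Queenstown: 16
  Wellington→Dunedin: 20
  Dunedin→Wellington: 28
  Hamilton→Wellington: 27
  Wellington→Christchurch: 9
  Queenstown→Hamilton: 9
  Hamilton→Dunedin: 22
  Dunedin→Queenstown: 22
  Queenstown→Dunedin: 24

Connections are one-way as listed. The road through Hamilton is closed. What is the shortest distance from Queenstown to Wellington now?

52

Routes from Queenstown to Wellington avoiding Hamilton:
Queenstown-Dunedin-Wellington: 24 + 28 = 52
The minimum is 52 km.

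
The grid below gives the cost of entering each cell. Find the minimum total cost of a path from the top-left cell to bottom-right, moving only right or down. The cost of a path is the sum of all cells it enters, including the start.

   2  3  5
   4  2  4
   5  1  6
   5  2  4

14

Best path: r0c0→r0c1→r1c1→r2c1→r3c1→r3c2
Cost: 2 + 3 + 2 + 1 + 2 + 4 = 14
For comparison, the top-then-right route costs 24.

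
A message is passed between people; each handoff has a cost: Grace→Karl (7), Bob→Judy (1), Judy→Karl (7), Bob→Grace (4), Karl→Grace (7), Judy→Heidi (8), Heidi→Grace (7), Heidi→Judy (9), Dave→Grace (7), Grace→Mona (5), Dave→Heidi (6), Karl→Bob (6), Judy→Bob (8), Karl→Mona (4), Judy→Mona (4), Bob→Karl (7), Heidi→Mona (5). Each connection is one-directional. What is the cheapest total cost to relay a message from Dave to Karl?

Candidate routes:
Dave → Grace → Karl: 7 + 7 = 14
Dave → Heidi → Grace → Karl: 6 + 7 + 7 = 20
Dave → Heidi → Judy → Bob → Karl: 6 + 9 + 8 + 7 = 30
Dave → Heidi → Judy → Bob → Grace → Karl: 6 + 9 + 8 + 4 + 7 = 34
Dave → Heidi → Judy → Karl: 6 + 9 + 7 = 22
Best route has total 14.

14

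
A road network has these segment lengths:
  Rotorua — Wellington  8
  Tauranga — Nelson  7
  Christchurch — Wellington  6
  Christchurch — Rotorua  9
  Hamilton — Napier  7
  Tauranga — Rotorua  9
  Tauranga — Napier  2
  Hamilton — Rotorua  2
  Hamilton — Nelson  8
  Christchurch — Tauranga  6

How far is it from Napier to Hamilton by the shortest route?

Paths from Napier to Hamilton:
Napier-Tauranga-Nelson-Hamilton: 2 + 7 + 8 = 17
Napier-Tauranga-Christchurch-Rotorua-Hamilton: 2 + 6 + 9 + 2 = 19
Napier-Tauranga-Rotorua-Hamilton: 2 + 9 + 2 = 13
Napier-Tauranga-Christchurch-Wellington-Rotorua-Hamilton: 2 + 6 + 6 + 8 + 2 = 24
Napier-Hamilton: 7
Best route has total 7.

7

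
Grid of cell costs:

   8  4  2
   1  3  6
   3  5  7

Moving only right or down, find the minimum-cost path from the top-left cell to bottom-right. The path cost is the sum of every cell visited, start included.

One optimal route is (0,0)→(1,0)→(1,1)→(2,1)→(2,2).
Its cost is 8 + 1 + 3 + 5 + 7 = 24.
For comparison, the top-then-right route costs 27.

24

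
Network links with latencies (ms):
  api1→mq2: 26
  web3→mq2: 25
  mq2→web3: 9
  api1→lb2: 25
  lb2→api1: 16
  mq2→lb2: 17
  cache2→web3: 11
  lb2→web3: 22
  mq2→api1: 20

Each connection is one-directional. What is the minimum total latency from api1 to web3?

Routes from api1 to web3:
api1 - mq2 - lb2 - web3: 26 + 17 + 22 = 65
api1 - lb2 - web3: 25 + 22 = 47
api1 - mq2 - web3: 26 + 9 = 35
Shortest: 35 ms.

35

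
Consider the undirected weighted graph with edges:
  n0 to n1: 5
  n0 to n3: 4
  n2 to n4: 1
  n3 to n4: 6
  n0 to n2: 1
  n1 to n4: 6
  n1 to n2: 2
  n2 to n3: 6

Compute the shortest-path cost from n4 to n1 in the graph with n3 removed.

3

Paths from n4 to n1 avoiding n3:
n4-n2-n0-n1: 1 + 1 + 5 = 7
n4-n1: 6
n4-n2-n1: 1 + 2 = 3
The minimum is 3.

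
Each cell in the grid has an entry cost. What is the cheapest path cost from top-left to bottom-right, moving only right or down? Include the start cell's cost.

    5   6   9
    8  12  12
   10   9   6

38

Path (0,0)→(0,1)→(0,2)→(1,2)→(2,2): 5 + 6 + 9 + 12 + 6 = 38.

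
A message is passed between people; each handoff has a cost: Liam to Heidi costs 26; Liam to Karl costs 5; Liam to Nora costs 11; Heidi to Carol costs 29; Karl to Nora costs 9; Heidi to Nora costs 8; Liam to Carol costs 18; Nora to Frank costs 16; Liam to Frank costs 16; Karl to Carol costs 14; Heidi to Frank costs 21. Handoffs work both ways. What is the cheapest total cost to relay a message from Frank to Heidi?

Some routes from Frank to Heidi:
Frank→Liam→Heidi: 16 + 26 = 42
Frank→Liam→Karl→Nora→Heidi: 16 + 5 + 9 + 8 = 38
Frank→Liam→Nora→Heidi: 16 + 11 + 8 = 35
Frank→Heidi: 21
Frank→Nora→Heidi: 16 + 8 = 24
Shortest: 21.

21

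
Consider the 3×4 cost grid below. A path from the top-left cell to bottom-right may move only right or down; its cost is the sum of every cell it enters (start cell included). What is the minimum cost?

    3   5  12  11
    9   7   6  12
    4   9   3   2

26

Best path: [0,0]→[0,1]→[1,1]→[1,2]→[2,2]→[2,3]
Cost: 3 + 5 + 7 + 6 + 3 + 2 = 26
For comparison, the top-then-right route costs 45.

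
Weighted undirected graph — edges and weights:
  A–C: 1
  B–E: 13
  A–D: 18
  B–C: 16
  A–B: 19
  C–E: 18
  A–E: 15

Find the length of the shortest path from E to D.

Comparing a few candidate routes:
E - B - A - D: 13 + 19 + 18 = 50
E - B - C - A - D: 13 + 16 + 1 + 18 = 48
E - A - D: 15 + 18 = 33
E - C - A - D: 18 + 1 + 18 = 37
The minimum is 33.

33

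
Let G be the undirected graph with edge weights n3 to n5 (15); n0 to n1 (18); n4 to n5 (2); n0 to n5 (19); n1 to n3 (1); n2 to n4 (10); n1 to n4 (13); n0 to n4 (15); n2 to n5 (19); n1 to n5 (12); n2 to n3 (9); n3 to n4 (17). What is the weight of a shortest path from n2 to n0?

25

Comparing a few candidate routes:
n2→n4→n5→n0: 10 + 2 + 19 = 31
n2→n4→n0: 10 + 15 = 25
n2→n3→n1→n0: 9 + 1 + 18 = 28
n2→n5→n0: 19 + 19 = 38
n2→n5→n4→n0: 19 + 2 + 15 = 36
Shortest: 25.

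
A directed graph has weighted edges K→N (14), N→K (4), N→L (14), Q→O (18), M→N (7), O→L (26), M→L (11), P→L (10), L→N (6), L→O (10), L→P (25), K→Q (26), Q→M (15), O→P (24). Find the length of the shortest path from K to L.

28

A few of the K→L routes:
K → Q → M → L: 26 + 15 + 11 = 52
K → Q → O → L: 26 + 18 + 26 = 70
K → Q → M → N → L: 26 + 15 + 7 + 14 = 62
K → N → L: 14 + 14 = 28
The minimum is 28.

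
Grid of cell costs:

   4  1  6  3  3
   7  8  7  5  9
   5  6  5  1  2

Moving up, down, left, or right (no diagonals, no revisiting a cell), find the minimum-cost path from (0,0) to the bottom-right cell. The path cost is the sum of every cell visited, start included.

One optimal route is r0c0 → r0c1 → r0c2 → r0c3 → r1c3 → r2c3 → r2c4.
Its cost is 4 + 1 + 6 + 3 + 5 + 1 + 2 = 22.

22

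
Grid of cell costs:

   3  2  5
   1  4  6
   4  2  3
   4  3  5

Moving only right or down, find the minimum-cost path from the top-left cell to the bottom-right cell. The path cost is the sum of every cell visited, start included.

18

Path (0,0)→(1,0)→(1,1)→(2,1)→(2,2)→(3,2): 3 + 1 + 4 + 2 + 3 + 5 = 18.
For comparison, the top-then-right route costs 24.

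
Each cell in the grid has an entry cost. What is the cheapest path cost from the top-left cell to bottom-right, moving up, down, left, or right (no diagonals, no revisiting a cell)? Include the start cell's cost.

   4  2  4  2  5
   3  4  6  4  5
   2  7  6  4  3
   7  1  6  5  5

28

Cheapest: [0,0]→[0,1]→[0,2]→[0,3]→[1,3]→[2,3]→[2,4]→[3,4]
  4 + 2 + 4 + 2 + 4 + 4 + 3 + 5 = 28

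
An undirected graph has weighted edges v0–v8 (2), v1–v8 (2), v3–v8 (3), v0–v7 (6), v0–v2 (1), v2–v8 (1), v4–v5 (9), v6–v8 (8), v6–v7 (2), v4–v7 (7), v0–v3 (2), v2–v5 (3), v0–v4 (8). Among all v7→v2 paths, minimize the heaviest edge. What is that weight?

6

Some routes from v7 to v2:
v7 -> v0 -> v2: max(6, 1) = 6
v7 -> v0 -> v3 -> v8 -> v2: max(6, 2, 3, 1) = 6
v7 -> v0 -> v8 -> v2: max(6, 2, 1) = 6
v7 -> v6 -> v8 -> v3 -> v0 -> v2: max(2, 8, 3, 2, 1) = 8
Smallest bottleneck: 6.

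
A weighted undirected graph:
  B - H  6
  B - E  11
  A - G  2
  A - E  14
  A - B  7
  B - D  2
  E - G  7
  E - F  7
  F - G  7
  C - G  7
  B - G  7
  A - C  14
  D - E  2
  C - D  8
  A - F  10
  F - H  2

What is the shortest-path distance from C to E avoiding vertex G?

10

Checking several routes:
C -> D -> B -> E: 8 + 2 + 11 = 21
C -> A -> B -> D -> E: 14 + 7 + 2 + 2 = 25
C -> D -> E: 8 + 2 = 10
Best route has total 10.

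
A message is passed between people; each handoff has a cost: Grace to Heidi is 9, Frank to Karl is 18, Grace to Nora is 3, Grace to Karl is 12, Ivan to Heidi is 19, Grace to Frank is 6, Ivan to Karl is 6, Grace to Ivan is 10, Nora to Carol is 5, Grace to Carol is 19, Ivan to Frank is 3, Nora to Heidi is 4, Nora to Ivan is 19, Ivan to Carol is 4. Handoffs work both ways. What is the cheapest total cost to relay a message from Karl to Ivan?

Checking several routes:
Karl - Ivan: 6
Karl - Grace - Frank - Ivan: 12 + 6 + 3 = 21
Karl - Frank - Ivan: 18 + 3 = 21
Shortest: 6.

6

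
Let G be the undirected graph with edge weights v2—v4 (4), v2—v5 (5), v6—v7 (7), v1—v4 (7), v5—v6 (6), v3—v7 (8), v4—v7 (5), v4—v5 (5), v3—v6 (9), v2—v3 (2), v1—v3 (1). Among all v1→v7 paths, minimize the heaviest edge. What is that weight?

5

Checking several routes:
v1 → v3 → v2 → v5 → v6 → v7: max(1, 2, 5, 6, 7) = 7
v1 → v3 → v2 → v4 → v7: max(1, 2, 4, 5) = 5
v1 → v3 → v2 → v5 → v4 → v7: max(1, 2, 5, 5, 5) = 5
v1 → v3 → v2 → v4 → v5 → v6 → v7: max(1, 2, 4, 5, 6, 7) = 7
Smallest bottleneck: 5.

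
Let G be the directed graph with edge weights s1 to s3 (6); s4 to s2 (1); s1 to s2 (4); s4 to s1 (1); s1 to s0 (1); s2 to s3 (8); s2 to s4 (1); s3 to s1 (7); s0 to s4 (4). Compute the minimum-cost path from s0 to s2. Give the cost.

5

Candidate routes:
s0 -> s4 -> s2: 4 + 1 = 5
s0 -> s4 -> s1 -> s2: 4 + 1 + 4 = 9
Best route has total 5.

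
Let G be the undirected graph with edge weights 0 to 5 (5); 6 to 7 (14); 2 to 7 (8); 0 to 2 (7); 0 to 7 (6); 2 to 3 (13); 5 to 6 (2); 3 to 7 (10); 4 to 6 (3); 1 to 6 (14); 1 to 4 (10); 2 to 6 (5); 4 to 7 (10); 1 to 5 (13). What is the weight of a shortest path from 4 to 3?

20

Checking several routes:
4 → 6 → 2 → 7 → 3: 3 + 5 + 8 + 10 = 26
4 → 7 → 3: 10 + 10 = 20
4 → 6 → 2 → 3: 3 + 5 + 13 = 21
Shortest: 20.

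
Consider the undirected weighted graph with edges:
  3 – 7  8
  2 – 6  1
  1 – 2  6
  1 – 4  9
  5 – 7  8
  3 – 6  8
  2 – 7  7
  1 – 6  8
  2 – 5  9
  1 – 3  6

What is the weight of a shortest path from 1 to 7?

Checking several routes:
1 → 2 → 7: 6 + 7 = 13
1 → 3 → 7: 6 + 8 = 14
1 → 3 → 6 → 2 → 7: 6 + 8 + 1 + 7 = 22
1 → 6 → 2 → 7: 8 + 1 + 7 = 16
Shortest: 13.

13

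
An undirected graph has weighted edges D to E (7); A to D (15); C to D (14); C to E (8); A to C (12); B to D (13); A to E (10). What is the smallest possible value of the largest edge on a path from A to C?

A few of the A→C routes:
A -> C: max(12) = 12
A -> E -> C: max(10, 8) = 10
A -> E -> D -> C: max(10, 7, 14) = 14
Best route has worst link 10.

10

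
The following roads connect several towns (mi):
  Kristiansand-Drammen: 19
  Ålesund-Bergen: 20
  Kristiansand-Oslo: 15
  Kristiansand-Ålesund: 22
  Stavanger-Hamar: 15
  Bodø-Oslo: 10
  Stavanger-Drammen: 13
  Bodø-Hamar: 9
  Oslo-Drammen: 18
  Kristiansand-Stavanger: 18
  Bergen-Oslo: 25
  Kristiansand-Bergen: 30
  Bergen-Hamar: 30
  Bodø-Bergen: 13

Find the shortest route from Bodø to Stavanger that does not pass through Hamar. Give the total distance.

41

Checking several routes:
Bodø - Bergen - Kristiansand - Stavanger: 13 + 30 + 18 = 61
Bodø - Oslo - Kristiansand - Drammen - Stavanger: 10 + 15 + 19 + 13 = 57
Bodø - Oslo - Kristiansand - Stavanger: 10 + 15 + 18 = 43
Bodø - Oslo - Drammen - Stavanger: 10 + 18 + 13 = 41
Shortest: 41 mi.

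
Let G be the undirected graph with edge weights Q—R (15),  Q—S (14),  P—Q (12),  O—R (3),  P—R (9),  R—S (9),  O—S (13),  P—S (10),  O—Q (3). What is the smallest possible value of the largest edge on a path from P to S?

A few of the P→S routes:
P→Q→O→R→S: max(12, 3, 3, 9) = 12
P→S: max(10) = 10
P→R→S: max(9, 9) = 9
Best route has worst link 9.

9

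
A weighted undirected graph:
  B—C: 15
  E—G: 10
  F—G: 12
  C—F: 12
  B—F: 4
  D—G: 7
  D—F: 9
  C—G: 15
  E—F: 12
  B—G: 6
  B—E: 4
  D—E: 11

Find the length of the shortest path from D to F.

A few of the D→F routes:
D - F: 9
D - E - B - F: 11 + 4 + 4 = 19
D - G - B - F: 7 + 6 + 4 = 17
D - G - F: 7 + 12 = 19
Best route has total 9.

9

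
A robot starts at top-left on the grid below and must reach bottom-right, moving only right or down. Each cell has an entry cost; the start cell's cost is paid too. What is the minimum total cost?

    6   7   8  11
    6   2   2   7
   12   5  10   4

27

Take r0c0→r1c0→r1c1→r1c2→r1c3→r2c3 for a total of 6 + 6 + 2 + 2 + 7 + 4 = 27.
For comparison, the top-then-right route costs 43.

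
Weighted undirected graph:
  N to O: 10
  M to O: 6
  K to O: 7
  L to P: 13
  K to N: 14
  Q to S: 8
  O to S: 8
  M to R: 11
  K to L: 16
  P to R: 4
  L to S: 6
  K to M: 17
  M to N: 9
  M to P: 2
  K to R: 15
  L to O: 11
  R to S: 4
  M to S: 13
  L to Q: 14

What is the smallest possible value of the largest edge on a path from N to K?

Checking several routes:
N - M - O - K: max(9, 6, 7) = 9
N - M - P - R - S - O - K: max(9, 2, 4, 4, 8, 7) = 9
N - O - K: max(10, 7) = 10
N - M - R - S - O - K: max(9, 11, 4, 8, 7) = 11
Best route has worst link 9.

9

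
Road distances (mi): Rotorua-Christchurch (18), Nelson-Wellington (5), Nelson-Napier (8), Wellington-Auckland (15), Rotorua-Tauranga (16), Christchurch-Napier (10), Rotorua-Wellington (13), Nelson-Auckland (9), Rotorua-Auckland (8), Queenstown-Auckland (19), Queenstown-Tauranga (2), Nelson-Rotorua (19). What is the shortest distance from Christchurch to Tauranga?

Some routes from Christchurch to Tauranga:
Christchurch - Rotorua - Tauranga: 18 + 16 = 34
Christchurch - Napier - Nelson - Rotorua - Tauranga: 10 + 8 + 19 + 16 = 53
Christchurch - Rotorua - Auckland - Queenstown - Tauranga: 18 + 8 + 19 + 2 = 47
Christchurch - Napier - Nelson - Auckland - Rotorua - Tauranga: 10 + 8 + 9 + 8 + 16 = 51
Christchurch - Napier - Nelson - Wellington - Rotorua - Tauranga: 10 + 8 + 5 + 13 + 16 = 52
Christchurch - Napier - Nelson - Auckland - Queenstown - Tauranga: 10 + 8 + 9 + 19 + 2 = 48
Best route has total 34 mi.

34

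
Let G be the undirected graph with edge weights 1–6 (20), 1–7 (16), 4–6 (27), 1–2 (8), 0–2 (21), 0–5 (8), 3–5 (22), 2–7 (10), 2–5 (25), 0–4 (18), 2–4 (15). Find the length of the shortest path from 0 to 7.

Checking several routes:
0-2-1-7: 21 + 8 + 16 = 45
0-4-2-7: 18 + 15 + 10 = 43
0-5-2-7: 8 + 25 + 10 = 43
0-2-7: 21 + 10 = 31
Shortest: 31.

31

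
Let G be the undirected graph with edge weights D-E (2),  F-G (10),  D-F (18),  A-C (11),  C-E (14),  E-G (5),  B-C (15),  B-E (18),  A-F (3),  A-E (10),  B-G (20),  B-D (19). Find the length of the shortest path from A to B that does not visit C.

28

A few of the A→B routes:
A→E→D→B: 10 + 2 + 19 = 31
A→F→G→E→B: 3 + 10 + 5 + 18 = 36
A→E→B: 10 + 18 = 28
A→F→G→E→D→B: 3 + 10 + 5 + 2 + 19 = 39
A→E→G→B: 10 + 5 + 20 = 35
A→F→G→B: 3 + 10 + 20 = 33
Best route has total 28.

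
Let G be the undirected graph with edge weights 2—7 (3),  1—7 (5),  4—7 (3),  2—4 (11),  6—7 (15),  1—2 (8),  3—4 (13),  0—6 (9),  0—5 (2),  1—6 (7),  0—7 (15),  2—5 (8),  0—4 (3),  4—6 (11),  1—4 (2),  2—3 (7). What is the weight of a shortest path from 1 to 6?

Some routes from 1 to 6:
1-6: 7
1-4-0-6: 2 + 3 + 9 = 14
1-4-6: 2 + 11 = 13
Shortest: 7.

7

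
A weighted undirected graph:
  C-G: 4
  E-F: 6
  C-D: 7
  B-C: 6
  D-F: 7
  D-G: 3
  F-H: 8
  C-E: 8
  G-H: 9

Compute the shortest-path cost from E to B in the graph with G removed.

Paths from E to B avoiding G:
E - C - B: 8 + 6 = 14
E - F - D - C - B: 6 + 7 + 7 + 6 = 26
Shortest: 14.

14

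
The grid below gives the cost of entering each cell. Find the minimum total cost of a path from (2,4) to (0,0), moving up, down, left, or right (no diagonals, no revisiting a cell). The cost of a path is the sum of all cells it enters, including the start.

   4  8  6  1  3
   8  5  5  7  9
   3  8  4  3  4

Best path: [2,4] -> [2,3] -> [1,3] -> [0,3] -> [0,2] -> [0,1] -> [0,0]
Cost: 4 + 3 + 7 + 1 + 6 + 8 + 4 = 33

33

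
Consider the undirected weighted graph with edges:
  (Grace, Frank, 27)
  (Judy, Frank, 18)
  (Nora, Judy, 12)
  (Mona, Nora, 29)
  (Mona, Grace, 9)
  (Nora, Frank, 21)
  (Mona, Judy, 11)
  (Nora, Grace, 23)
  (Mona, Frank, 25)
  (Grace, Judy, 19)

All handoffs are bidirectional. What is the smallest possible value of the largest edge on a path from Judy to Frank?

18

A few of the Judy→Frank routes:
Judy→Frank: max(18) = 18
Judy→Grace→Nora→Frank: max(19, 23, 21) = 23
Judy→Nora→Frank: max(12, 21) = 21
Judy→Mona→Grace→Nora→Frank: max(11, 9, 23, 21) = 23
Best route has worst link 18.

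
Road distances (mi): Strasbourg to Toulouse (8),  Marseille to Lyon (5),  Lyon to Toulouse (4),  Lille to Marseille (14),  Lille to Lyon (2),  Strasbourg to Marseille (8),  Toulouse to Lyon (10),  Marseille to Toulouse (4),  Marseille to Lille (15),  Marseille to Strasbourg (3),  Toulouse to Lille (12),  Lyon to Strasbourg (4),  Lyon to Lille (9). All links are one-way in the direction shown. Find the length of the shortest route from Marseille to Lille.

A few of the Marseille→Lille routes:
Marseille→Toulouse→Lyon→Lille: 4 + 10 + 9 = 23
Marseille→Lyon→Lille: 5 + 9 = 14
Marseille→Lyon→Toulouse→Lille: 5 + 4 + 12 = 21
Marseille→Lille: 15
Marseille→Toulouse→Lille: 4 + 12 = 16
Marseille→Strasbourg→Toulouse→Lille: 3 + 8 + 12 = 23
Best route has total 14 mi.

14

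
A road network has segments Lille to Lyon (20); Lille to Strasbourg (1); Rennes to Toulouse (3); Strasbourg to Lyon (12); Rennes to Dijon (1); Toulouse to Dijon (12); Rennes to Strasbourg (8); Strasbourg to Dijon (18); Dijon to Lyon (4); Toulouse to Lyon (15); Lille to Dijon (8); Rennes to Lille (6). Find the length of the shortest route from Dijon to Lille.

7

Checking several routes:
Dijon-Lyon-Strasbourg-Lille: 4 + 12 + 1 = 17
Dijon-Lille: 8
Dijon-Rennes-Strasbourg-Lille: 1 + 8 + 1 = 10
Dijon-Rennes-Lille: 1 + 6 = 7
Best route has total 7 km.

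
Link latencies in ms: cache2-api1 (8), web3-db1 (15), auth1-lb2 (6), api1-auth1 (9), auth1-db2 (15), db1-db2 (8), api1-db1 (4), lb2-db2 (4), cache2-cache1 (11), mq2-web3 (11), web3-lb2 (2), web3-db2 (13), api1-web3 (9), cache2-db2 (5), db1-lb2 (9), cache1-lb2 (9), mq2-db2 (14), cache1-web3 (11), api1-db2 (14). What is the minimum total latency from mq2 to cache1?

22

A few of the mq2→cache1 routes:
mq2 -> web3 -> cache1: 11 + 11 = 22
mq2 -> db2 -> lb2 -> cache1: 14 + 4 + 9 = 27
mq2 -> web3 -> lb2 -> cache1: 11 + 2 + 9 = 22
Best route has total 22 ms.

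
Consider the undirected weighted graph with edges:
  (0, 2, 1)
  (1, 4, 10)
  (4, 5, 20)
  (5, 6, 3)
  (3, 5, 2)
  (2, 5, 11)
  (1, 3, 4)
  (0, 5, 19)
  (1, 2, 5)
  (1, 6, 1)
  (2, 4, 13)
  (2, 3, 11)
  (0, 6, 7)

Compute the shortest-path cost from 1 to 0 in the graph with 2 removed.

8

Routes from 1 to 0 avoiding 2:
1 → 4 → 5 → 0: 10 + 20 + 19 = 49
1 → 3 → 5 → 6 → 0: 4 + 2 + 3 + 7 = 16
1 → 3 → 5 → 0: 4 + 2 + 19 = 25
1 → 6 → 5 → 0: 1 + 3 + 19 = 23
1 → 6 → 0: 1 + 7 = 8
1 → 4 → 5 → 6 → 0: 10 + 20 + 3 + 7 = 40
Best route has total 8.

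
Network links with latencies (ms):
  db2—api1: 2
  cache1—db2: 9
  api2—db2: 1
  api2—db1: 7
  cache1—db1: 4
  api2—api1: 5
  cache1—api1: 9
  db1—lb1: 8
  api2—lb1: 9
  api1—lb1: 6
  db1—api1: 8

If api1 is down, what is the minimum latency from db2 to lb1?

10

Paths from db2 to lb1 avoiding api1:
db2-cache1-db1-lb1: 9 + 4 + 8 = 21
db2-api2-lb1: 1 + 9 = 10
db2-api2-db1-lb1: 1 + 7 + 8 = 16
db2-cache1-db1-api2-lb1: 9 + 4 + 7 + 9 = 29
The minimum is 10 ms.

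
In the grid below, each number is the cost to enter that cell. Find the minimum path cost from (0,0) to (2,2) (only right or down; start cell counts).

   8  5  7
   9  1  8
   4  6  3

Best path: (0,0) -> (0,1) -> (1,1) -> (2,1) -> (2,2)
Cost: 8 + 5 + 1 + 6 + 3 = 23
(Top row then right column would cost 31.)

23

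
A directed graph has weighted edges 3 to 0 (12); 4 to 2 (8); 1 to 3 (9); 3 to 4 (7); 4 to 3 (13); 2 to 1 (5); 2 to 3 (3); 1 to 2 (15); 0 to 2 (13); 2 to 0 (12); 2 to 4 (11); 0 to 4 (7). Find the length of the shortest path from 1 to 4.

16

Comparing a few candidate routes:
1 → 3 → 4: 9 + 7 = 16
1 → 2 → 3 → 4: 15 + 3 + 7 = 25
1 → 3 → 0 → 4: 9 + 12 + 7 = 28
1 → 2 → 4: 15 + 11 = 26
1 → 2 → 0 → 4: 15 + 12 + 7 = 34
Shortest: 16.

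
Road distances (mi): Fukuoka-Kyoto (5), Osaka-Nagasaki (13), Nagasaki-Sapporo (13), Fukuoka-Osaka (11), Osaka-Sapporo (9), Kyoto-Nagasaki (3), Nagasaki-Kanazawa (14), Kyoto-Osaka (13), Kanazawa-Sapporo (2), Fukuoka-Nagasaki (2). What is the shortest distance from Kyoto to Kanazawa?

17

Checking several routes:
Kyoto → Nagasaki → Sapporo → Kanazawa: 3 + 13 + 2 = 18
Kyoto → Fukuoka → Nagasaki → Kanazawa: 5 + 2 + 14 = 21
Kyoto → Nagasaki → Kanazawa: 3 + 14 = 17
Kyoto → Fukuoka → Nagasaki → Sapporo → Kanazawa: 5 + 2 + 13 + 2 = 22
Best route has total 17 mi.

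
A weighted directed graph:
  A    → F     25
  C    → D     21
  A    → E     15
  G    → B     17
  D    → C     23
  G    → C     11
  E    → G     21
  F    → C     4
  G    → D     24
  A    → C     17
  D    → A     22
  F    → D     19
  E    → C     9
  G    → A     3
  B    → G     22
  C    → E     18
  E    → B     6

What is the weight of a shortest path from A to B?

21

Comparing a few candidate routes:
A→E→G→B: 15 + 21 + 17 = 53
A→F→C→E→B: 25 + 4 + 18 + 6 = 53
A→C→E→B: 17 + 18 + 6 = 41
A→E→B: 15 + 6 = 21
The minimum is 21.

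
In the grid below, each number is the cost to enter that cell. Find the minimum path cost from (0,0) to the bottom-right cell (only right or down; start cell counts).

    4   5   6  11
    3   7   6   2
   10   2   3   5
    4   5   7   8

32

Best path: (0,0) (1,0) (1,1) (2,1) (2,2) (2,3) (3,3)
Cost: 4 + 3 + 7 + 2 + 3 + 5 + 8 = 32
For comparison, the top-then-right route costs 41.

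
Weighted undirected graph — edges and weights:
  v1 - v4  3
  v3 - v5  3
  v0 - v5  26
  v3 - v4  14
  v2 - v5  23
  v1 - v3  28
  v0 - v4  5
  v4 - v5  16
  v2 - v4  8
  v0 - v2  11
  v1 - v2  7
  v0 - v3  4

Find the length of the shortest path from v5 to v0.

Comparing a few candidate routes:
v5 -> v3 -> v0: 3 + 4 = 7
v5 -> v4 -> v0: 16 + 5 = 21
v5 -> v3 -> v4 -> v0: 3 + 14 + 5 = 22
v5 -> v4 -> v3 -> v0: 16 + 14 + 4 = 34
v5 -> v2 -> v0: 23 + 11 = 34
v5 -> v0: 26
Best route has total 7.

7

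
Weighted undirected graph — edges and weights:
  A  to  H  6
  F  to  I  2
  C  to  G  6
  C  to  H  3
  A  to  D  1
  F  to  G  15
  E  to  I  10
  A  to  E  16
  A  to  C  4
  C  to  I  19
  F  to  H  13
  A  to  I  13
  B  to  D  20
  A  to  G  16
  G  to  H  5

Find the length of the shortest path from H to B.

27

Checking several routes:
H -> A -> D -> B: 6 + 1 + 20 = 27
H -> C -> A -> D -> B: 3 + 4 + 1 + 20 = 28
H -> G -> C -> A -> D -> B: 5 + 6 + 4 + 1 + 20 = 36
Shortest: 27.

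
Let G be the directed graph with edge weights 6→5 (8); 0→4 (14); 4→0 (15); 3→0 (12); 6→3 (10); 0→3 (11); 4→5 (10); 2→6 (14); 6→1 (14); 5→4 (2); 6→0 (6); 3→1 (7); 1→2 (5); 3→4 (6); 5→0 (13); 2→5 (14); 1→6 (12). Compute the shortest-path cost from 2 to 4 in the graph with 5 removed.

30

Candidate routes:
2-6-3-4: 14 + 10 + 6 = 30
2-6-3-0-4: 14 + 10 + 12 + 14 = 50
2-6-0-4: 14 + 6 + 14 = 34
2-6-0-3-4: 14 + 6 + 11 + 6 = 37
Best route has total 30.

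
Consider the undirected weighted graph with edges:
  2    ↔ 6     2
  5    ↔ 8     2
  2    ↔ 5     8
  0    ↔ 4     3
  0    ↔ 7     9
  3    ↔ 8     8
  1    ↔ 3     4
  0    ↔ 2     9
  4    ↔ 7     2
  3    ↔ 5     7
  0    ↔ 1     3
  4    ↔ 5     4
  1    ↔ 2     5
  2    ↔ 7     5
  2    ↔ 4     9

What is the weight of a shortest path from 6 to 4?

9

Some routes from 6 to 4:
6→2→1→0→4: 2 + 5 + 3 + 3 = 13
6→2→0→4: 2 + 9 + 3 = 14
6→2→5→4: 2 + 8 + 4 = 14
6→2→4: 2 + 9 = 11
6→2→7→4: 2 + 5 + 2 = 9
Best route has total 9.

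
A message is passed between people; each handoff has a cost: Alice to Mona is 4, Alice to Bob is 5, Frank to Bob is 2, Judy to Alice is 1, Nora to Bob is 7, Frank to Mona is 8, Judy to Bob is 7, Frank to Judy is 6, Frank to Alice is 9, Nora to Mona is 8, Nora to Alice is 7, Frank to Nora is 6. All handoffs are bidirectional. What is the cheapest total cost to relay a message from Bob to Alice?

Checking several routes:
Bob → Alice: 5
Bob → Frank → Judy → Alice: 2 + 6 + 1 = 9
Bob → Judy → Alice: 7 + 1 = 8
Best route has total 5.

5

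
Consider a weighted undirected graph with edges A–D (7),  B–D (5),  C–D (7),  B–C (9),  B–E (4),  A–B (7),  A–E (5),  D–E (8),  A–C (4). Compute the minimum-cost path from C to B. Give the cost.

9

A few of the C→B routes:
C→B: 9
C→D→B: 7 + 5 = 12
C→A→B: 4 + 7 = 11
Best route has total 9.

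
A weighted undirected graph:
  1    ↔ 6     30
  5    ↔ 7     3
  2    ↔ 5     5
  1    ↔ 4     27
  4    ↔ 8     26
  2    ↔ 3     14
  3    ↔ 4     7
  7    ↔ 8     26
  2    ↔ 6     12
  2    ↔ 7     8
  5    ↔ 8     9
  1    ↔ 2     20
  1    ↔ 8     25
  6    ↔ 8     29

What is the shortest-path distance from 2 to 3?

Comparing a few candidate routes:
2-3: 14
2-5-8-4-3: 5 + 9 + 26 + 7 = 47
2-7-5-8-4-3: 8 + 3 + 9 + 26 + 7 = 53
Best route has total 14.

14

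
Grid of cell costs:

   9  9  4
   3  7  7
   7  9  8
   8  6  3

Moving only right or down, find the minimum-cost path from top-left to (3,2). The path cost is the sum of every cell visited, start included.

36

Take r0c0 → r1c0 → r2c0 → r3c0 → r3c1 → r3c2 for a total of 9 + 3 + 7 + 8 + 6 + 3 = 36.
For comparison, the top-then-right route costs 40.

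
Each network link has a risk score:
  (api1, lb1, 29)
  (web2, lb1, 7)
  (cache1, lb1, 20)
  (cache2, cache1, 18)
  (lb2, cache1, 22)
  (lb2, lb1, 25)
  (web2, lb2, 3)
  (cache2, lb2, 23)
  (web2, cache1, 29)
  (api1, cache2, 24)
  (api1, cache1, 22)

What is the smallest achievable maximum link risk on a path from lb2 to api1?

22

Some routes from lb2 to api1:
lb2 -> web2 -> lb1 -> cache1 -> api1: max(3, 7, 20, 22) = 22
lb2 -> web2 -> lb1 -> cache1 -> cache2 -> api1: max(3, 7, 20, 18, 24) = 24
lb2 -> cache1 -> api1: max(22, 22) = 22
lb2 -> cache2 -> cache1 -> api1: max(23, 18, 22) = 23
Best route has worst link 22.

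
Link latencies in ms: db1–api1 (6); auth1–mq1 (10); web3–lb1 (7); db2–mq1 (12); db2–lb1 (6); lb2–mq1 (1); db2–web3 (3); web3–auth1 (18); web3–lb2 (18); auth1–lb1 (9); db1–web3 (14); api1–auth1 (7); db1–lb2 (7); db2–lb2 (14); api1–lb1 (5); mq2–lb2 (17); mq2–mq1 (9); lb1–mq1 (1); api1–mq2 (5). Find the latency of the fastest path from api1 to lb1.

Comparing a few candidate routes:
api1-db1-lb2-mq1-lb1: 6 + 7 + 1 + 1 = 15
api1-mq2-lb2-mq1-lb1: 5 + 17 + 1 + 1 = 24
api1-mq2-mq1-lb1: 5 + 9 + 1 = 15
api1-auth1-lb1: 7 + 9 = 16
api1-auth1-mq1-lb1: 7 + 10 + 1 = 18
api1-lb1: 5
Best route has total 5 ms.

5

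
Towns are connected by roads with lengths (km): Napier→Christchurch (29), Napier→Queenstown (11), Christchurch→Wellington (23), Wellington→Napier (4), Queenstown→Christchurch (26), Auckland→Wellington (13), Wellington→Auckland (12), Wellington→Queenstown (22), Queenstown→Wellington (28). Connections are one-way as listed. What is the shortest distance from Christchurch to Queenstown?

38

Candidate routes:
Christchurch -> Wellington -> Queenstown: 23 + 22 = 45
Christchurch -> Wellington -> Napier -> Queenstown: 23 + 4 + 11 = 38
Best route has total 38 km.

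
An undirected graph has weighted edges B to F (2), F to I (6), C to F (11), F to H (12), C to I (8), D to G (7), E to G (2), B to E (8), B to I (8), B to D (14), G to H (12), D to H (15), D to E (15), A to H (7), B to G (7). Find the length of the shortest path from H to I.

18

Some routes from H to I:
H -> G -> B -> I: 12 + 7 + 8 = 27
H -> F -> I: 12 + 6 = 18
H -> G -> B -> F -> I: 12 + 7 + 2 + 6 = 27
H -> F -> B -> I: 12 + 2 + 8 = 22
The minimum is 18.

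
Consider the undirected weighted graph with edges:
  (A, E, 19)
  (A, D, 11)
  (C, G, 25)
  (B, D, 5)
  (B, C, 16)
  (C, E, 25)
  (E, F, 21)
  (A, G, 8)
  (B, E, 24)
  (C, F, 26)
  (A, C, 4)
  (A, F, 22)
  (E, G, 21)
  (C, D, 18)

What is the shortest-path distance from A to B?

16

Some routes from A to B:
A→C→B: 4 + 16 = 20
A→E→B: 19 + 24 = 43
A→C→D→B: 4 + 18 + 5 = 27
A→D→C→B: 11 + 18 + 16 = 45
A→D→B: 11 + 5 = 16
A→G→C→B: 8 + 25 + 16 = 49
Best route has total 16.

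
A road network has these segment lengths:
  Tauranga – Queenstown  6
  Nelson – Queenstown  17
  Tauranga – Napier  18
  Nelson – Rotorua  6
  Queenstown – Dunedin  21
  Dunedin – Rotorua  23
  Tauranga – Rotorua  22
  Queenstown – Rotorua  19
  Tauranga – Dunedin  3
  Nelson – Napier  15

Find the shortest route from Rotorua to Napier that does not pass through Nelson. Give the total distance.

40

Paths from Rotorua to Napier avoiding Nelson:
Rotorua-Queenstown-Tauranga-Napier: 19 + 6 + 18 = 43
Rotorua-Dunedin-Queenstown-Tauranga-Napier: 23 + 21 + 6 + 18 = 68
Rotorua-Dunedin-Tauranga-Napier: 23 + 3 + 18 = 44
Rotorua-Queenstown-Dunedin-Tauranga-Napier: 19 + 21 + 3 + 18 = 61
Rotorua-Tauranga-Napier: 22 + 18 = 40
The minimum is 40.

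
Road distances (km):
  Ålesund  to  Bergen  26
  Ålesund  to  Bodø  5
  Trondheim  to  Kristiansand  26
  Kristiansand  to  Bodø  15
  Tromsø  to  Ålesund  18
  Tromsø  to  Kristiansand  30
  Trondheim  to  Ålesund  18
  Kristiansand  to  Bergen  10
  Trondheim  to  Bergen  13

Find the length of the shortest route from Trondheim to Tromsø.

36

Some routes from Trondheim to Tromsø:
Trondheim → Kristiansand → Bodø → Ålesund → Tromsø: 26 + 15 + 5 + 18 = 64
Trondheim → Kristiansand → Tromsø: 26 + 30 = 56
Trondheim → Ålesund → Tromsø: 18 + 18 = 36
Trondheim → Bergen → Ålesund → Tromsø: 13 + 26 + 18 = 57
Trondheim → Bergen → Kristiansand → Tromsø: 13 + 10 + 30 = 53
Trondheim → Bergen → Kristiansand → Bodø → Ålesund → Tromsø: 13 + 10 + 15 + 5 + 18 = 61
Best route has total 36 km.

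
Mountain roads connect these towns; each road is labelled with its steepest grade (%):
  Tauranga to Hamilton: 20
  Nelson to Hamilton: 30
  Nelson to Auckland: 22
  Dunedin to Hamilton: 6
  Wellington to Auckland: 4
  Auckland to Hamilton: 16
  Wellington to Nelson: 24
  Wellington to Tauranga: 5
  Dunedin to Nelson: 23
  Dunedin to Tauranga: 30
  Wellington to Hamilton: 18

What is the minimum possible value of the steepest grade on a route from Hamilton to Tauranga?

16

Some routes from Hamilton to Tauranga:
Hamilton-Wellington-Tauranga: max(18, 5) = 18
Hamilton-Auckland-Wellington-Tauranga: max(16, 4, 5) = 16
Hamilton-Tauranga: max(20) = 20
Smallest bottleneck: 16%.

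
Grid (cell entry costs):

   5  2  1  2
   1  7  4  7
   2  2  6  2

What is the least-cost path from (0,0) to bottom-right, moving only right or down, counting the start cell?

Path (0,0) (1,0) (2,0) (2,1) (2,2) (2,3): 5 + 1 + 2 + 2 + 6 + 2 = 18.
(Top row then right column would cost 19.)

18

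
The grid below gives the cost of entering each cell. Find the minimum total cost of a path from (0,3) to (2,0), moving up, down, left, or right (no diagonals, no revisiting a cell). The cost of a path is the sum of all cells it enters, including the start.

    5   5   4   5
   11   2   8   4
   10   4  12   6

Path (0,3)→(0,2)→(0,1)→(1,1)→(2,1)→(2,0): 5 + 4 + 5 + 2 + 4 + 10 = 30.

30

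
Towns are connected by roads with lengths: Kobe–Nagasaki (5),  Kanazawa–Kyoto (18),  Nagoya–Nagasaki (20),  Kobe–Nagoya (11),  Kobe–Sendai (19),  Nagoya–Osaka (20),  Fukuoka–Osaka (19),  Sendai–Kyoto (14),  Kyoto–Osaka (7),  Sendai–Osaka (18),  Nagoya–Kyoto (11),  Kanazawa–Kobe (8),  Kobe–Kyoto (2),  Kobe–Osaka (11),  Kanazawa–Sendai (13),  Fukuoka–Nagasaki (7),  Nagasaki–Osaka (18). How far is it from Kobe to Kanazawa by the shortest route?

A few of the Kobe→Kanazawa routes:
Kobe → Osaka → Kyoto → Kanazawa: 11 + 7 + 18 = 36
Kobe → Kyoto → Osaka → Sendai → Kanazawa: 2 + 7 + 18 + 13 = 40
Kobe → Sendai → Kanazawa: 19 + 13 = 32
Kobe → Kyoto → Kanazawa: 2 + 18 = 20
Kobe → Kyoto → Sendai → Kanazawa: 2 + 14 + 13 = 29
Kobe → Kanazawa: 8
Shortest: 8.

8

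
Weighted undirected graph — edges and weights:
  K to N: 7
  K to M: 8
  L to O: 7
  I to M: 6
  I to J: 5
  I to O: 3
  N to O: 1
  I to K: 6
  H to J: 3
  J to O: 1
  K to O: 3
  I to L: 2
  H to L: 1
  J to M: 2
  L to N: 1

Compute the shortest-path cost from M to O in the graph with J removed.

9

Checking several routes:
M-I-L-N-O: 6 + 2 + 1 + 1 = 10
M-K-O: 8 + 3 = 11
M-I-K-O: 6 + 6 + 3 = 15
M-I-O: 6 + 3 = 9
Shortest: 9.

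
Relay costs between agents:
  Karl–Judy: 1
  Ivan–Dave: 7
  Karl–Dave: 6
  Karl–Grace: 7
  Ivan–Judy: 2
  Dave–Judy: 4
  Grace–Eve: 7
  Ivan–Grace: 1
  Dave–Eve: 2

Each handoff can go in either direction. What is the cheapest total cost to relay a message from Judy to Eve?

6

Comparing a few candidate routes:
Judy-Karl-Dave-Eve: 1 + 6 + 2 = 9
Judy-Dave-Eve: 4 + 2 = 6
Judy-Ivan-Grace-Eve: 2 + 1 + 7 = 10
Judy-Ivan-Dave-Eve: 2 + 7 + 2 = 11
Shortest: 6.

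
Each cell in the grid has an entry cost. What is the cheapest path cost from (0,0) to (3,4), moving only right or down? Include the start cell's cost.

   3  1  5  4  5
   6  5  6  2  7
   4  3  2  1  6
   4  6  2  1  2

18

Take (0,0) → (0,1) → (1,1) → (2,1) → (2,2) → (2,3) → (3,3) → (3,4) for a total of 3 + 1 + 5 + 3 + 2 + 1 + 1 + 2 = 18.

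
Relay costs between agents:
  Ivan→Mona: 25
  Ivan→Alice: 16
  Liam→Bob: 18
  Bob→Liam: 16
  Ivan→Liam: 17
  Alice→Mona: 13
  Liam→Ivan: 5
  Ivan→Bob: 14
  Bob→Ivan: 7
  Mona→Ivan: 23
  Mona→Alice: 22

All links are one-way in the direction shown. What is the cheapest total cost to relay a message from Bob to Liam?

16

Routes from Bob to Liam:
Bob → Liam: 16
Bob → Ivan → Liam: 7 + 17 = 24
The minimum is 16.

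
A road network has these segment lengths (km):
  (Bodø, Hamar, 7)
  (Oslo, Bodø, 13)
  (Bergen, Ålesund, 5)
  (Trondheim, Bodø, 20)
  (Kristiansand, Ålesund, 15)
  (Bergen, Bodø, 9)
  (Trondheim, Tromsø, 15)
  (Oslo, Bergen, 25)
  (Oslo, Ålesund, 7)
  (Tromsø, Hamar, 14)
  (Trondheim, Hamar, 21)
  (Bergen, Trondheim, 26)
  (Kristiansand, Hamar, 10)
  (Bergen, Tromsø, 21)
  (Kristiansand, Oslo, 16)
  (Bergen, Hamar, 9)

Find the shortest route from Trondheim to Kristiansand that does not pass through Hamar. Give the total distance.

Comparing a few candidate routes:
Trondheim -> Bodø -> Oslo -> Kristiansand: 20 + 13 + 16 = 49
Trondheim -> Bergen -> Ålesund -> Kristiansand: 26 + 5 + 15 = 46
Trondheim -> Bodø -> Bergen -> Ålesund -> Kristiansand: 20 + 9 + 5 + 15 = 49
Best route has total 46 km.

46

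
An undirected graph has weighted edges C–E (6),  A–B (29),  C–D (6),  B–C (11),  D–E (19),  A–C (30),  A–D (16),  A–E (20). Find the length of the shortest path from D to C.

Checking several routes:
D→A→B→C: 16 + 29 + 11 = 56
D→C: 6
D→E→C: 19 + 6 = 25
D→E→A→C: 19 + 20 + 30 = 69
D→A→E→C: 16 + 20 + 6 = 42
D→A→C: 16 + 30 = 46
Best route has total 6.

6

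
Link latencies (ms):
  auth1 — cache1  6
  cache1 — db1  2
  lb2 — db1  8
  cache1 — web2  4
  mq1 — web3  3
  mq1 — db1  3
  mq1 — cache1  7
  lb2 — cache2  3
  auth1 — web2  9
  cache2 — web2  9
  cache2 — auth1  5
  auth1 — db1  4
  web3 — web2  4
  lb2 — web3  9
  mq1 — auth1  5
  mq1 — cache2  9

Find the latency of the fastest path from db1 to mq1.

3

Some routes from db1 to mq1:
db1-cache1-mq1: 2 + 7 = 9
db1-auth1-mq1: 4 + 5 = 9
db1-mq1: 3
db1-cache1-web2-web3-mq1: 2 + 4 + 4 + 3 = 13
Shortest: 3 ms.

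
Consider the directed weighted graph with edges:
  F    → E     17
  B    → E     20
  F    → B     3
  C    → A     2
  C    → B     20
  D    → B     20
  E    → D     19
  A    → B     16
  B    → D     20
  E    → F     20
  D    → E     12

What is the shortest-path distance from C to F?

58

Some routes from C to F:
C-A-B-D-E-F: 2 + 16 + 20 + 12 + 20 = 70
C-B-E-F: 20 + 20 + 20 = 60
C-A-B-E-F: 2 + 16 + 20 + 20 = 58
The minimum is 58.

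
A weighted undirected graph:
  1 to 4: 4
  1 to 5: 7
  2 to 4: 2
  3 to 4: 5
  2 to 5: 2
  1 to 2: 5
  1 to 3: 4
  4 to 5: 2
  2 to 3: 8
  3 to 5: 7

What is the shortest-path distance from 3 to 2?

7

Some routes from 3 to 2:
3 → 2: 8
3 → 4 → 2: 5 + 2 = 7
3 → 1 → 2: 4 + 5 = 9
The minimum is 7.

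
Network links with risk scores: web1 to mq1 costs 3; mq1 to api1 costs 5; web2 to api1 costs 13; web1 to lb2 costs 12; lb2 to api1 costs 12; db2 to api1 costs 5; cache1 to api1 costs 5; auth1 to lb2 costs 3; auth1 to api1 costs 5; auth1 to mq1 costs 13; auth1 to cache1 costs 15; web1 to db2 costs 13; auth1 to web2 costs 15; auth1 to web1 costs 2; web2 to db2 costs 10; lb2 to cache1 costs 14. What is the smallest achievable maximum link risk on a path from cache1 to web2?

Some routes from cache1 to web2:
cache1→api1→web2: max(5, 13) = 13
cache1→api1→mq1→auth1→lb2→web1→db2→web2: max(5, 5, 13, 3, 12, 13, 10) = 13
cache1→api1→db2→web2: max(5, 5, 10) = 10
cache1→api1→auth1→lb2→web1→db2→web2: max(5, 5, 3, 12, 13, 10) = 13
cache1→api1→mq1→auth1→web1→db2→web2: max(5, 5, 13, 2, 13, 10) = 13
cache1→api1→mq1→web1→db2→web2: max(5, 5, 3, 13, 10) = 13
The minimum achievable maximum is 10.

10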